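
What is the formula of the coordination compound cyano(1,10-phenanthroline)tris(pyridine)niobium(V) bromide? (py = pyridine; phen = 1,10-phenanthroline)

[Nb(CN)(phen)(py)3]Br4

Ligands: 1 cyano (CN, -1), 3 pyridine (py, neutral), 1 1,10-phenanthroline (phen, neutral). Ligand charge sum = -1.
With Nb in oxidation state +5, the complex ion is [Nb...]^4+.
Charge balance with bromide (-1) requires 1 complex ion per 4 bromide.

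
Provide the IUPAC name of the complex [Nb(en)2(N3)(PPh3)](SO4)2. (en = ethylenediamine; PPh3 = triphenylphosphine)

azidobis(ethylenediamine)(triphenylphosphine)niobium(V) sulfate

The 2 sulfate counter-ions carry a total charge of -4, so each complex ion is 4+.
Ligand charges: 2×ethylenediamine (neutral), 1×azido (-1 each), 1×triphenylphosphine (neutral); total -1. So Nb + (-1) = 4+, giving Nb = +5.
Ligands are named alphabetically: azido before ethylenediamine before triphenylphosphine.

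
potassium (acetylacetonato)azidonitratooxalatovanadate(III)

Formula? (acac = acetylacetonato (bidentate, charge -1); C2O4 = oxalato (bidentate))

K2[V(acac)(C2O4)(N3)(NO3)]

Ligands: 1 acetylacetonato (acac, -1), 1 nitrato (NO3, -1), 1 azido (N3, -1), 1 oxalato (C2O4, -2). Ligand charge sum = -5.
With V in oxidation state +3, the complex ion is [V...]^2−.
Charge balance with potassium (+1) requires 1 complex ion per 2 potassium.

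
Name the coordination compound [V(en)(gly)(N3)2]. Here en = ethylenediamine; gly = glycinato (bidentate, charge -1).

diazido(ethylenediamine)(glycinato)vanadium(III)

There is no counter-ion, so the complex is neutral overall.
Ligand charges: 2×azido (-1 each), 1×ethylenediamine (neutral), 1×glycinato (-1 each); total -3. So V + (-3) = 0, giving V = +3.
Ligands are named alphabetically: azido before ethylenediamine before glycinato.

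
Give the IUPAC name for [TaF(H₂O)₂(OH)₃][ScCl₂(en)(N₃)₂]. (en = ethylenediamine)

Scandium is always +3 in its complexes; the anion's ligand charges sum to -4, so the complex anion is 1−.
A 1:1 salt means the cation carries the equal and opposite charge, 1+.
Cation: ligand charges sum to -4; for the ion to be 1+, Ta = +5.

diaquafluorotrihydroxotantalum(V) diazidodichloro(ethylenediamine)scandate(III)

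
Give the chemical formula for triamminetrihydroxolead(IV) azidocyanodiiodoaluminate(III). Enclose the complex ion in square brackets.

Cation [Pb…]: ligand charges -3, Pb(IV) ⇒ ion charge 1+.
Anion [Al…]: ligand charges -4, Al(III) ⇒ ion charge 1−.

[Pb(NH3)3(OH)3][Al(CN)I2(N3)]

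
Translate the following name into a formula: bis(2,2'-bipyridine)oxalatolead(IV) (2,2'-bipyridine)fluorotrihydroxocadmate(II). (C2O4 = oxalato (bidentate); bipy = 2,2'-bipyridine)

[Pb(bipy)2(C2O4)][Cd(bipy)F(OH)3]

Cation [Pb…]: ligand charges -2, Pb(IV) ⇒ ion charge 2+.
Anion [Cd…]: ligand charges -4, Cd(II) ⇒ ion charge 2−.
One 2+ cation balances one 2− anion.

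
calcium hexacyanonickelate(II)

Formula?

Ligands: 6 cyano (CN, -1). Ligand charge sum = -6.
With Ni in oxidation state +2, the complex ion is [Ni...]^4−.
Charge balance with calcium (+2) requires 1 complex ion per 2 calcium.

Ca2[Ni(CN)6]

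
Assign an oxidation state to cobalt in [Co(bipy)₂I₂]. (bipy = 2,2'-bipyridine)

+2

No counter-ion: the bracketed complex is neutral.
Ligand charges: 2×bipy neutral; 2×I = -2; sum -2.
Co + (-2) = 0 ⇒ Co is +2.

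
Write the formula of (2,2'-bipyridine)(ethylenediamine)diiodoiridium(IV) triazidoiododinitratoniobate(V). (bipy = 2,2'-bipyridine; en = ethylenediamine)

[Ir(bipy)(en)I2][NbI(N3)3(NO3)2]2

Cation [Ir…]: ligand charges -2, Ir(IV) ⇒ ion charge 2+.
Anion [Nb…]: ligand charges -6, Nb(V) ⇒ ion charge 1−.
One 2+ cation requires 2 of the 1− anion.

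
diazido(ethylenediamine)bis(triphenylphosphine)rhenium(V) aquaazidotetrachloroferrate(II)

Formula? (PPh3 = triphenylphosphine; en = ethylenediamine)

Cation [Re…]: ligand charges -2, Re(V) ⇒ ion charge 3+.
Anion [Fe…]: ligand charges -5, Fe(II) ⇒ ion charge 3−.

[Re(en)(N3)2(PPh3)2][FeCl4(H2O)(N3)]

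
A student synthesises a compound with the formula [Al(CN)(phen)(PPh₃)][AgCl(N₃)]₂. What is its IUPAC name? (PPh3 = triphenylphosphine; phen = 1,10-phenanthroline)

cyano(1,10-phenanthroline)(triphenylphosphine)aluminium(III) azidochloroargentate(I)

Aluminium is always +3 in its complexes; the cation's ligand charges sum to -1, so the complex cation is 2+.
With 2 anions per cation, each anion must be 2/2 = 1−.
Anion: ligand charges sum to -2; for the ion to be 1−, Ag = +1.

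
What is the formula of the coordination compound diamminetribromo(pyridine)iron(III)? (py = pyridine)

Ligands: 2 ammine (NH3, neutral), 3 bromo (Br, -1), 1 pyridine (py, neutral). Ligand charge sum = -3.
With Fe in oxidation state +3, the complex ion is [Fe...].

[FeBr3(NH3)2(py)]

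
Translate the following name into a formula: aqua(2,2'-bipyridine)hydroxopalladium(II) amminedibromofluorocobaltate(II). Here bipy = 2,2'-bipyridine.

Cation [Pd…]: ligand charges -1, Pd(II) ⇒ ion charge 1+.
Anion [Co…]: ligand charges -3, Co(II) ⇒ ion charge 1−.
One 1+ cation balances one 1− anion.

[Pd(bipy)(H2O)(OH)][CoBr2F(NH3)]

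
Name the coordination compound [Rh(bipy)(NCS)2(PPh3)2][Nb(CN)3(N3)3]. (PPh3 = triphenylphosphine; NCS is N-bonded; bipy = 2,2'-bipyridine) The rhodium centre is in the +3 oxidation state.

Both ions are complex: the cation is named first with the plain metal name, the anion second with the -ate form; each ion's ligands are alphabetised independently.
Rh is given as +3; the cation's ligand charges sum to -2, so the complex cation is 1+.
A 1:1 salt means the anion carries the equal and opposite charge, 1−.
Anion: ligand charges sum to -6; for the ion to be 1−, Nb = +5.

(2,2'-bipyridine)diisothiocyanatobis(triphenylphosphine)rhodium(III) triazidotricyanoniobate(V)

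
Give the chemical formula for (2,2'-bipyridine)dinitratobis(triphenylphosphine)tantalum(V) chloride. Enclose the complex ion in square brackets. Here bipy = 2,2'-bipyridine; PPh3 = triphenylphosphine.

Ligands: 2 nitrato (NO3, -1), 1 2,2'-bipyridine (bipy, neutral), 2 triphenylphosphine (PPh3, neutral). Ligand charge sum = -2.
With Ta in oxidation state +5, the complex ion is [Ta...]^3+.
Charge balance with chloride (-1) requires 1 complex ion per 3 chloride.

[Ta(bipy)(NO3)2(PPh3)2]Cl3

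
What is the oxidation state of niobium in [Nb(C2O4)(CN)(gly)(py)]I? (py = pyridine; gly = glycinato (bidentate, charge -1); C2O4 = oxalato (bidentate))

1 iodide outside the brackets (-1 each) → the complex ion is 1+.
Ligand charges: 1×py neutral; 1×gly = -1; 1×CN = -1; 1×C2O4 = -2; sum -4.
Nb + (-4) = 1+ ⇒ Nb is +5.

+5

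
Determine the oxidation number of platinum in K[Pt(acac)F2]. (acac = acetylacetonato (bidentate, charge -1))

1 potassium outside the brackets (+1 each) → the complex ion is 1−.
Ligand charges: 2×F = -2; 1×acac = -1; sum -3.
Pt + (-3) = 1− ⇒ Pt is +2.

+2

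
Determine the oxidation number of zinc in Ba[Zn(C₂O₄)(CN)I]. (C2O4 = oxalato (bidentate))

+2

1 barium outside the brackets (+2 each) → the complex ion is 2−.
Ligand charges: 1×CN = -1; 1×C2O4 = -2; 1×I = -1; sum -4.
Zn + (-4) = 2− ⇒ Zn is +2.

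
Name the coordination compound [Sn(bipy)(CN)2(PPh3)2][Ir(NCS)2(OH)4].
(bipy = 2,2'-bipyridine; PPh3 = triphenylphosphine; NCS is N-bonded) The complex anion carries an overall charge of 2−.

(2,2'-bipyridine)dicyanobis(triphenylphosphine)tin(IV) tetrahydroxodiisothiocyanatoiridate(IV)

The complex anion is given as 2−; its ligand charges sum to -6, so Ir = +4.
A 1:1 salt means the cation carries the equal and opposite charge, 2+.
Cation: ligand charges sum to -2; for the ion to be 2+, Sn = +4.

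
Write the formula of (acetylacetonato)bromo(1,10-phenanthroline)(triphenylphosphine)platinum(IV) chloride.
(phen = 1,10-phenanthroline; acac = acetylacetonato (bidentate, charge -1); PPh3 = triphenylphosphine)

[Pt(acac)Br(phen)(PPh3)]Cl2

Ligands: 1 1,10-phenanthroline (phen, neutral), 1 bromo (Br, -1), 1 acetylacetonato (acac, -1), 1 triphenylphosphine (PPh3, neutral). Ligand charge sum = -2.
Charge balance with chloride (-1) requires 1 complex ion per 2 chloride.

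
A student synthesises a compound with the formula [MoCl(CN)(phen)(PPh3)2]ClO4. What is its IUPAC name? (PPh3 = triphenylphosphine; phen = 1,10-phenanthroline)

chlorocyano(1,10-phenanthroline)bis(triphenylphosphine)molybdenum(III) perchlorate

The 1 perchlorate counter-ion carries a total charge of -1, so each complex ion is 1+.
Ligand charges: 1×cyano (-1 each), 1×chloro (-1 each), 2×triphenylphosphine (neutral), 1×1,10-phenanthroline (neutral); total -2. So Mo + (-2) = 1+, giving Mo = +3.
Ligands are named alphabetically: chloro before cyano before phenanthroline before triphenylphosphine.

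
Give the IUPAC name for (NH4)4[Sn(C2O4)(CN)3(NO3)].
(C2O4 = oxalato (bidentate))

The 4 ammonium counter-ions carry a total charge of +4, so each complex ion is 4−.
Ligand charges: 1×nitrato (-1 each), 1×oxalato (-2 each), 3×cyano (-1 each); total -6. So Sn + (-6) = 4−, giving Sn = +2.
The complex ion is anionic, so tin takes the -ate form stannate(II).

ammonium tricyanonitratooxalatostannate(II)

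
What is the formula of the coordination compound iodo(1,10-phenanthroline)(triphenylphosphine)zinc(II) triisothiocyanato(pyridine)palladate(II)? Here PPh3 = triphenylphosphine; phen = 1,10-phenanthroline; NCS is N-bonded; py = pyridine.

[ZnI(phen)(PPh3)][Pd(NCS)3(py)]

Cation [Zn…]: ligand charges -1, Zn(II) ⇒ ion charge 1+.
Anion [Pd…]: ligand charges -3, Pd(II) ⇒ ion charge 1−.
One 1+ cation balances one 1− anion.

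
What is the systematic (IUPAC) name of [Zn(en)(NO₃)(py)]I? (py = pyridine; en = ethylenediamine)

The 1 iodide counter-ion carries a total charge of -1, so each complex ion is 1+.
Ligand charges: 1×pyridine (neutral), 1×ethylenediamine (neutral), 1×nitrato (-1 each); total -1. So Zn + (-1) = 1+, giving Zn = +2.
Ligands are named alphabetically: ethylenediamine before nitrato before pyridine.

(ethylenediamine)nitrato(pyridine)zinc(II) iodide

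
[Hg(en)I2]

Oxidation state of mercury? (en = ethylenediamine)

+2

No counter-ion: the bracketed complex is neutral.
Ligand charges: 1×en neutral; 2×I = -2; sum -2.
Hg + (-2) = 0 ⇒ Hg is +2.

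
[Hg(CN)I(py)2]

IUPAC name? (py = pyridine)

There is no counter-ion, so the complex is neutral overall.
Ligand charges: 1×cyano (-1 each), 1×iodo (-1 each), 2×pyridine (neutral); total -2. So Hg + (-2) = 0, giving Hg = +2.
Ligands are named alphabetically: cyano before iodo before pyridine.

cyanoiodobis(pyridine)mercury(II)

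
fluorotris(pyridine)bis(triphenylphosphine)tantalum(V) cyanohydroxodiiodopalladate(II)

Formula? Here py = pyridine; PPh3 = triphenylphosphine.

Cation [Ta…]: ligand charges -1, Ta(V) ⇒ ion charge 4+.
Anion [Pd…]: ligand charges -4, Pd(II) ⇒ ion charge 2−.

[TaF(PPh3)2(py)3][Pd(CN)I2(OH)]2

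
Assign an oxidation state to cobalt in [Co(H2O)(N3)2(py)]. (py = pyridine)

No counter-ion: the bracketed complex is neutral.
Ligand charges: 2×N3 = -2; 1×py neutral; 1×H2O neutral; sum -2.
Co + (-2) = 0 ⇒ Co is +2.

+2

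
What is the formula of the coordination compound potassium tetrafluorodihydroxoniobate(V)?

Ligands: 4 fluoro (F, -1), 2 hydroxo (OH, -1). Ligand charge sum = -6.
With Nb in oxidation state +5, the complex ion is [Nb...]^1−.
Charge balance with potassium (+1) requires 1 complex ion per 1 potassium.

K[NbF4(OH)2]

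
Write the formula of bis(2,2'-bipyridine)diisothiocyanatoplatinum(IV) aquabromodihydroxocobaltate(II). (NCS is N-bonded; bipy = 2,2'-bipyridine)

Cation [Pt…]: ligand charges -2, Pt(IV) ⇒ ion charge 2+.
Anion [Co…]: ligand charges -3, Co(II) ⇒ ion charge 1−.
One 2+ cation requires 2 of the 1− anion.

[Pt(bipy)2(NCS)2][CoBr(H2O)(OH)2]2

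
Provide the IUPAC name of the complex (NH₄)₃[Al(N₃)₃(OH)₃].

ammonium triazidotrihydroxoaluminate(III)

The 3 ammonium counter-ions carry a total charge of +3, so each complex ion is 3−.
Ligand charges: 3×hydroxo (-1 each), 3×azido (-1 each); total -6. So Al + (-6) = 3−, giving Al = +3.
The complex ion is anionic, so aluminium takes the -ate form aluminate(III).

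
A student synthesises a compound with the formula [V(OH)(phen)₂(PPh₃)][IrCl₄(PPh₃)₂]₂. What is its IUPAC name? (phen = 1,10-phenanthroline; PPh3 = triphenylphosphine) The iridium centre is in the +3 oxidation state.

Ir is given as +3; the anion's ligand charges sum to -4, so the complex anion is 1−.
With 2 anions per cation, the cation must be 2×1 = 2+.
Cation: ligand charges sum to -1; for the ion to be 2+, V = +3.

hydroxobis(1,10-phenanthroline)(triphenylphosphine)vanadium(III) tetrachlorobis(triphenylphosphine)iridate(III)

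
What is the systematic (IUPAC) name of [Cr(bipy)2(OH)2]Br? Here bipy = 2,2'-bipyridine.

bis(2,2'-bipyridine)dihydroxochromium(III) bromide

The 1 bromide counter-ion carries a total charge of -1, so each complex ion is 1+.
Ligand charges: 2×2,2'-bipyridine (neutral), 2×hydroxo (-1 each); total -2. So Cr + (-2) = 1+, giving Cr = +3.
Ligands are named alphabetically: bipyridine before hydroxo.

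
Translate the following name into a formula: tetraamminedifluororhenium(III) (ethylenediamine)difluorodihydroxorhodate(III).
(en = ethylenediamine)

[ReF2(NH3)4][Rh(en)F2(OH)2]

Cation [Re…]: ligand charges -2, Re(III) ⇒ ion charge 1+.
Anion [Rh…]: ligand charges -4, Rh(III) ⇒ ion charge 1−.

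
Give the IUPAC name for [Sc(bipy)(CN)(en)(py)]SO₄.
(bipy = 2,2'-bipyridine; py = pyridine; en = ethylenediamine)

The 1 sulfate counter-ion carries a total charge of -2, so each complex ion is 2+.
Ligand charges: 1×2,2'-bipyridine (neutral), 1×pyridine (neutral), 1×cyano (-1 each), 1×ethylenediamine (neutral); total -1. So Sc + (-1) = 2+, giving Sc = +3.
Ligands are named alphabetically: bipyridine before cyano before ethylenediamine before pyridine.

(2,2'-bipyridine)cyano(ethylenediamine)(pyridine)scandium(III) sulfate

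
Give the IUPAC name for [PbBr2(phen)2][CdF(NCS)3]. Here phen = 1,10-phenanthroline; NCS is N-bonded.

dibromobis(1,10-phenanthroline)lead(IV) fluorotriisothiocyanatocadmate(II)

Both ions are complex: the cation is named first with the plain metal name, the anion second with the -ate form; each ion's ligands are alphabetised independently.
Cadmium is always +2 in its complexes; the anion's ligand charges sum to -4, so the complex anion is 2−.
A 1:1 salt means the cation carries the equal and opposite charge, 2+.
Cation: ligand charges sum to -2; for the ion to be 2+, Pb = +4.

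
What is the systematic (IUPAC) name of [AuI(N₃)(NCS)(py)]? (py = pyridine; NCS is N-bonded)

There is no counter-ion, so the complex is neutral overall.
Ligand charges: 1×pyridine (neutral), 1×azido (-1 each), 1×isothiocyanato (-1 each), 1×iodo (-1 each); total -3. So Au + (-3) = 0, giving Au = +3.
Ligands are named alphabetically: azido before iodo before isothiocyanato before pyridine.

azidoiodoisothiocyanato(pyridine)gold(III)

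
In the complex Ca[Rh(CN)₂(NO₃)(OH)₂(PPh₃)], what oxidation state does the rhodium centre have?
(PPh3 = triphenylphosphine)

1 calcium outside the brackets (+2 each) → the complex ion is 2−.
Ligand charges: 1×PPh3 neutral; 2×OH = -2; 1×NO3 = -1; 2×CN = -2; sum -5.
Rh + (-5) = 2− ⇒ Rh is +3.

+3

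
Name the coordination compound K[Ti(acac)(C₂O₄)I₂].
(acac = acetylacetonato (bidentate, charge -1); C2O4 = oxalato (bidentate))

The 1 potassium counter-ion carries a total charge of +1, so each complex ion is 1−.
Ligand charges: 2×iodo (-1 each), 1×acetylacetonato (-1 each), 1×oxalato (-2 each); total -5. So Ti + (-5) = 1−, giving Ti = +4.
Ligands are named alphabetically: acetylacetonato before iodo before oxalato.
The complex ion is anionic, so titanium takes the -ate form titanate(IV).

potassium (acetylacetonato)diiodooxalatotitanate(IV)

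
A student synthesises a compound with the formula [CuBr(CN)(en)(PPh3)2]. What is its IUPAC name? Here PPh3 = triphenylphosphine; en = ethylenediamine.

There is no counter-ion, so the complex is neutral overall.
Ligand charges: 2×triphenylphosphine (neutral), 1×bromo (-1 each), 1×cyano (-1 each), 1×ethylenediamine (neutral); total -2. So Cu + (-2) = 0, giving Cu = +2.
Ligands are named alphabetically: bromo before cyano before ethylenediamine before triphenylphosphine.

bromocyano(ethylenediamine)bis(triphenylphosphine)copper(II)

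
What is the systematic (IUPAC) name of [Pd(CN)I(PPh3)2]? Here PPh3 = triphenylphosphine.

There is no counter-ion, so the complex is neutral overall.
Ligand charges: 1×iodo (-1 each), 1×cyano (-1 each), 2×triphenylphosphine (neutral); total -2. So Pd + (-2) = 0, giving Pd = +2.
Ligands are named alphabetically: cyano before iodo before triphenylphosphine.

cyanoiodobis(triphenylphosphine)palladium(II)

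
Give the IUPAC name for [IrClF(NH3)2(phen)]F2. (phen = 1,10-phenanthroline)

The 2 fluoride counter-ions carry a total charge of -2, so each complex ion is 2+.
Ligand charges: 2×ammine (neutral), 1×chloro (-1 each), 1×fluoro (-1 each), 1×1,10-phenanthroline (neutral); total -2. So Ir + (-2) = 2+, giving Ir = +4.
Ligands are named alphabetically: ammine before chloro before fluoro before phenanthroline.

diamminechlorofluoro(1,10-phenanthroline)iridium(IV) fluoride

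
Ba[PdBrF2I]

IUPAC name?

barium bromodifluoroiodopalladate(II)

The 1 barium counter-ion carries a total charge of +2, so each complex ion is 2−.
Ligand charges: 1×iodo (-1 each), 1×bromo (-1 each), 2×fluoro (-1 each); total -4. So Pd + (-4) = 2−, giving Pd = +2.
Ligands are named alphabetically: bromo before fluoro before iodo.
The complex ion is anionic, so palladium takes the -ate form palladate(II).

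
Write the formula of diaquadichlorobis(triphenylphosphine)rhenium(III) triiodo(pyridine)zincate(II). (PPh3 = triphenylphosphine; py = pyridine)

[ReCl2(H2O)2(PPh3)2][ZnI3(py)]

Cation [Re…]: ligand charges -2, Re(III) ⇒ ion charge 1+.
Anion [Zn…]: ligand charges -3, Zn(II) ⇒ ion charge 1−.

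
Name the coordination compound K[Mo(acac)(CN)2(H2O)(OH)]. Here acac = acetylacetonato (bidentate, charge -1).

potassium (acetylacetonato)aquadicyanohydroxomolybdate(III)

The 1 potassium counter-ion carries a total charge of +1, so each complex ion is 1−.
Ligand charges: 2×cyano (-1 each), 1×aqua (neutral), 1×acetylacetonato (-1 each), 1×hydroxo (-1 each); total -4. So Mo + (-4) = 1−, giving Mo = +3.
Ligands are named alphabetically: acetylacetonato before aqua before cyano before hydroxo.
The complex ion is anionic, so molybdenum takes the -ate form molybdate(III).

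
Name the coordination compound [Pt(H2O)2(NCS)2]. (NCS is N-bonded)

There is no counter-ion, so the complex is neutral overall.
Ligand charges: 2×isothiocyanato (-1 each), 2×aqua (neutral); total -2. So Pt + (-2) = 0, giving Pt = +2.
Ligands are named alphabetically: aqua before isothiocyanato.

diaquadiisothiocyanatoplatinum(II)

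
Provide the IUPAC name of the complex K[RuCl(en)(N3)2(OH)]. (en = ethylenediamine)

potassium diazidochloro(ethylenediamine)hydroxoruthenate(III)

The 1 potassium counter-ion carries a total charge of +1, so each complex ion is 1−.
Ligand charges: 2×azido (-1 each), 1×ethylenediamine (neutral), 1×hydroxo (-1 each), 1×chloro (-1 each); total -4. So Ru + (-4) = 1−, giving Ru = +3.
Ligands are named alphabetically: azido before chloro before ethylenediamine before hydroxo.
The complex ion is anionic, so ruthenium takes the -ate form ruthenate(III).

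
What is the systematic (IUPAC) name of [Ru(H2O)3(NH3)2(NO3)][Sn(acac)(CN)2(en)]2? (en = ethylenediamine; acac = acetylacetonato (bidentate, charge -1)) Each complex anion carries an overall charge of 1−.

diamminetriaquanitratoruthenium(III) (acetylacetonato)dicyano(ethylenediamine)stannate(II)

Both ions are complex: the cation is named first with the plain metal name, the anion second with the -ate form; each ion's ligands are alphabetised independently.
The complex anion is given as 1−; its ligand charges sum to -3, so Sn = +2.
With 2 anions per cation, the cation must be 2×1 = 2+.
Cation: ligand charges sum to -1; for the ion to be 2+, Ru = +3.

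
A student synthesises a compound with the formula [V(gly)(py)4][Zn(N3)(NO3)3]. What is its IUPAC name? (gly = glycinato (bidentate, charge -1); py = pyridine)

(glycinato)tetrakis(pyridine)vanadium(III) azidotrinitratozincate(II)

Both ions are complex: the cation is named first with the plain metal name, the anion second with the -ate form; each ion's ligands are alphabetised independently.
Zinc is always +2 in its complexes; the anion's ligand charges sum to -4, so the complex anion is 2−.
A 1:1 salt means the cation carries the equal and opposite charge, 2+.
Cation: ligand charges sum to -1; for the ion to be 2+, V = +3.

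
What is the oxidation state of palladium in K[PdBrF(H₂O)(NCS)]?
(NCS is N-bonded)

+2

1 potassium outside the brackets (+1 each) → the complex ion is 1−.
Ligand charges: 1×Br = -1; 1×F = -1; 1×H2O neutral; 1×NCS = -1; sum -3.
Pd + (-3) = 1− ⇒ Pd is +2.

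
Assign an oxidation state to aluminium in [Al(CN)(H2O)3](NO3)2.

2 nitrate outside the brackets (-1 each) → the complex ion is 2+.
Ligand charges: 1×CN = -1; 3×H2O neutral; sum -1.
Al + (-1) = 2+ ⇒ Al is +3.

+3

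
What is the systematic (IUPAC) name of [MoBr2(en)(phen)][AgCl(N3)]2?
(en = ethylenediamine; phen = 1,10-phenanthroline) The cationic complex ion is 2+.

Both ions are complex: the cation is named first with the plain metal name, the anion second with the -ate form; each ion's ligands are alphabetised independently.
The complex cation is given as 2+; its ligand charges sum to -2, so Mo = +4.
With 2 anions per cation, each anion must be 2/2 = 1−.
Anion: ligand charges sum to -2; for the ion to be 1−, Ag = +1.

dibromo(ethylenediamine)(1,10-phenanthroline)molybdenum(IV) azidochloroargentate(I)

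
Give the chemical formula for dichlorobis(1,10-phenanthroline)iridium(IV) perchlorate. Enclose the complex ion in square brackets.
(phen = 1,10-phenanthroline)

Ligands: 2 chloro (Cl, -1), 2 1,10-phenanthroline (phen, neutral). Ligand charge sum = -2.
With Ir in oxidation state +4, the complex ion is [Ir...]^2+.
Charge balance with perchlorate (-1) requires 1 complex ion per 2 perchlorate.

[IrCl2(phen)2](ClO4)2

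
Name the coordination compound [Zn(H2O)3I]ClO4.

The 1 perchlorate counter-ion carries a total charge of -1, so each complex ion is 1+.
Ligand charges: 1×iodo (-1 each), 3×aqua (neutral); total -1. So Zn + (-1) = 1+, giving Zn = +2.
Ligands are named alphabetically: aqua before iodo.

triaquaiodozinc(II) perchlorate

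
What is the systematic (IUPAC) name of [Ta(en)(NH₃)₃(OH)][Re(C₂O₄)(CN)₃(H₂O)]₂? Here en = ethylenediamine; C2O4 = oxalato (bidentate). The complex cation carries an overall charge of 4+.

The complex cation is given as 4+; its ligand charges sum to -1, so Ta = +5.
With 2 anions per cation, each anion must be 4/2 = 2−.
Anion: ligand charges sum to -5; for the ion to be 2−, Re = +3.

triammine(ethylenediamine)hydroxotantalum(V) aquatricyanooxalatorhenate(III)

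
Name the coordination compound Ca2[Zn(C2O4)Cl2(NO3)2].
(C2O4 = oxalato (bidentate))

calcium dichlorodinitratooxalatozincate(II)

The 2 calcium counter-ions carry a total charge of +4, so each complex ion is 4−.
Ligand charges: 2×nitrato (-1 each), 1×oxalato (-2 each), 2×chloro (-1 each); total -6. So Zn + (-6) = 4−, giving Zn = +2.
The complex ion is anionic, so zinc takes the -ate form zincate(II).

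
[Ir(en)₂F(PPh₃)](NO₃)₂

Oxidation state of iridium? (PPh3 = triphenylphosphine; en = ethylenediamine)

2 nitrate outside the brackets (-1 each) → the complex ion is 2+.
Ligand charges: 1×PPh3 neutral; 1×F = -1; 2×en neutral; sum -1.
Ir + (-1) = 2+ ⇒ Ir is +3.

+3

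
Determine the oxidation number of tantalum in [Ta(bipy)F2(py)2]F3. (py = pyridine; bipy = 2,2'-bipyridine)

+5

3 fluoride outside the brackets (-1 each) → the complex ion is 3+.
Ligand charges: 2×py neutral; 2×F = -2; 1×bipy neutral; sum -2.
Ta + (-2) = 3+ ⇒ Ta is +5.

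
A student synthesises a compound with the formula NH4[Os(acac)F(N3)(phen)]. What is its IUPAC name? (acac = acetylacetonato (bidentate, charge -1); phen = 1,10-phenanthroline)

The 1 ammonium counter-ion carries a total charge of +1, so each complex ion is 1−.
Ligand charges: 1×fluoro (-1 each), 1×azido (-1 each), 1×acetylacetonato (-1 each), 1×1,10-phenanthroline (neutral); total -3. So Os + (-3) = 1−, giving Os = +2.
Ligands are named alphabetically: acetylacetonato before azido before fluoro before phenanthroline.
The complex ion is anionic, so osmium takes the -ate form osmate(II).

ammonium (acetylacetonato)azidofluoro(1,10-phenanthroline)osmate(II)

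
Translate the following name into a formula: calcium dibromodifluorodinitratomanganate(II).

Ligands: 2 fluoro (F, -1), 2 bromo (Br, -1), 2 nitrato (NO3, -1). Ligand charge sum = -6.
With Mn in oxidation state +2, the complex ion is [Mn...]^4−.
Charge balance with calcium (+2) requires 1 complex ion per 2 calcium.

Ca2[MnBr2F2(NO3)2]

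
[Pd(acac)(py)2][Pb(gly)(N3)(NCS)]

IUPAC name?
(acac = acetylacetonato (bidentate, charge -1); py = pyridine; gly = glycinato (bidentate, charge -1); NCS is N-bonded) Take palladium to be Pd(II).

(acetylacetonato)bis(pyridine)palladium(II) azido(glycinato)isothiocyanatoplumbate(II)

Both ions are complex: the cation is named first with the plain metal name, the anion second with the -ate form; each ion's ligands are alphabetised independently.
Pd is given as +2; the cation's ligand charges sum to -1, so the complex cation is 1+.
A 1:1 salt means the anion carries the equal and opposite charge, 1−.
Anion: ligand charges sum to -3; for the ion to be 1−, Pb = +2.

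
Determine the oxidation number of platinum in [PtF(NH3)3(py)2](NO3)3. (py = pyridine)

+4

3 nitrate outside the brackets (-1 each) → the complex ion is 3+.
Ligand charges: 3×NH3 neutral; 1×F = -1; 2×py neutral; sum -1.
Pt + (-1) = 3+ ⇒ Pt is +4.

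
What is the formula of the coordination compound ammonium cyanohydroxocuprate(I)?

Ligands: 1 cyano (CN, -1), 1 hydroxo (OH, -1). Ligand charge sum = -2.
Charge balance with ammonium (+1) requires 1 complex ion per 1 ammonium.

NH4[Cu(CN)(OH)]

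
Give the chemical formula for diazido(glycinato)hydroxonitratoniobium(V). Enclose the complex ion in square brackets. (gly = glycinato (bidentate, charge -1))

Ligands: 1 glycinato (gly, -1), 1 nitrato (NO3, -1), 2 azido (N3, -1), 1 hydroxo (OH, -1). Ligand charge sum = -5.
With Nb in oxidation state +5, the complex ion is [Nb...].

[Nb(gly)(N3)2(NO3)(OH)]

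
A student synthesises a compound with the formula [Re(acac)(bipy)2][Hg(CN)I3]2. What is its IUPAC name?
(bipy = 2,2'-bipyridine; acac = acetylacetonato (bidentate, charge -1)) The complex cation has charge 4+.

(acetylacetonato)bis(2,2'-bipyridine)rhenium(V) cyanotriiodomercurate(II)

Both ions are complex: the cation is named first with the plain metal name, the anion second with the -ate form; each ion's ligands are alphabetised independently.
The complex cation is given as 4+; its ligand charges sum to -1, so Re = +5.
With 2 anions per cation, each anion must be 4/2 = 2−.
Anion: ligand charges sum to -4; for the ion to be 2−, Hg = +2.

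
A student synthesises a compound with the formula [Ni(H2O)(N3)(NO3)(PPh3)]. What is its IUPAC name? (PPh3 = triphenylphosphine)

aquaazidonitrato(triphenylphosphine)nickel(II)

There is no counter-ion, so the complex is neutral overall.
Ligand charges: 1×triphenylphosphine (neutral), 1×aqua (neutral), 1×azido (-1 each), 1×nitrato (-1 each); total -2. So Ni + (-2) = 0, giving Ni = +2.
Ligands are named alphabetically: aqua before azido before nitrato before triphenylphosphine.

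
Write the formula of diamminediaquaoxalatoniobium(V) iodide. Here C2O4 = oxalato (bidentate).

[Nb(C2O4)(H2O)2(NH3)2]I3

Ligands: 1 oxalato (C2O4, -2), 2 ammine (NH3, neutral), 2 aqua (H2O, neutral). Ligand charge sum = -2.
Charge balance with iodide (-1) requires 1 complex ion per 3 iodide.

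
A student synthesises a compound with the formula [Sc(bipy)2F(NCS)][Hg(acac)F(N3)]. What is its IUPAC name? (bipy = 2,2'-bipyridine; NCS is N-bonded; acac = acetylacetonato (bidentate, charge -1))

bis(2,2'-bipyridine)fluoroisothiocyanatoscandium(III) (acetylacetonato)azidofluoromercurate(II)

Scandium is always +3 in its complexes; the cation's ligand charges sum to -2, so the complex cation is 1+.
A 1:1 salt means the anion carries the equal and opposite charge, 1−.
Anion: ligand charges sum to -3; for the ion to be 1−, Hg = +2.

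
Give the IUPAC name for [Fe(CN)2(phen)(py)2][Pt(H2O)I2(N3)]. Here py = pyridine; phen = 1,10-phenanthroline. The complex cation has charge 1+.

Both ions are complex: the cation is named first with the plain metal name, the anion second with the -ate form; each ion's ligands are alphabetised independently.
The complex cation is given as 1+; its ligand charges sum to -2, so Fe = +3.
A 1:1 salt means the anion carries the equal and opposite charge, 1−.
Anion: ligand charges sum to -3; for the ion to be 1−, Pt = +2.

dicyano(1,10-phenanthroline)bis(pyridine)iron(III) aquaazidodiiodoplatinate(II)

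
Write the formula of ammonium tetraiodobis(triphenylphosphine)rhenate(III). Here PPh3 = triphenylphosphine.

NH4[ReI4(PPh3)2]

Ligands: 4 iodo (I, -1), 2 triphenylphosphine (PPh3, neutral). Ligand charge sum = -4.
With Re in oxidation state +3, the complex ion is [Re...]^1−.
Charge balance with ammonium (+1) requires 1 complex ion per 1 ammonium.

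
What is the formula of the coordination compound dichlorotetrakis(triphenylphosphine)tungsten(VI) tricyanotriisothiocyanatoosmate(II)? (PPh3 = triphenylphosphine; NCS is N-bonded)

[WCl2(PPh3)4][Os(CN)3(NCS)3]

Cation [W…]: ligand charges -2, W(VI) ⇒ ion charge 4+.
Anion [Os…]: ligand charges -6, Os(II) ⇒ ion charge 4−.
One 4+ cation balances one 4− anion.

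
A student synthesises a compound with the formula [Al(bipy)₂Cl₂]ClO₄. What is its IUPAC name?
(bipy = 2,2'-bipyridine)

bis(2,2'-bipyridine)dichloroaluminium(III) perchlorate

The 1 perchlorate counter-ion carries a total charge of -1, so each complex ion is 1+.
Ligand charges: 2×2,2'-bipyridine (neutral), 2×chloro (-1 each); total -2. So Al + (-2) = 1+, giving Al = +3.
Ligands are named alphabetically: bipyridine before chloro.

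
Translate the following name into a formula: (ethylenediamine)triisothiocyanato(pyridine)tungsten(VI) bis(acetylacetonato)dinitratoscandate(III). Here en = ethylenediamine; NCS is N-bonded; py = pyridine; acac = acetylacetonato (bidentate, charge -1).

[W(en)(NCS)3(py)][Sc(acac)2(NO3)2]3

Cation [W…]: ligand charges -3, W(VI) ⇒ ion charge 3+.
Anion [Sc…]: ligand charges -4, Sc(III) ⇒ ion charge 1−.
One 3+ cation requires 3 of the 1− anion.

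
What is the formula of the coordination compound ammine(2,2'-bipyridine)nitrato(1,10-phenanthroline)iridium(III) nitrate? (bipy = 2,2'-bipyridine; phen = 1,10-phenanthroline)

Ligands: 1 2,2'-bipyridine (bipy, neutral), 1 1,10-phenanthroline (phen, neutral), 1 nitrato (NO3, -1), 1 ammine (NH3, neutral). Ligand charge sum = -1.
Charge balance with nitrate (-1) requires 1 complex ion per 2 nitrate.

[Ir(bipy)(NH3)(NO3)(phen)](NO3)2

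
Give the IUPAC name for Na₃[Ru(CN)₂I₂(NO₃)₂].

sodium dicyanodiiododinitratoruthenate(III)

The 3 sodium counter-ions carry a total charge of +3, so each complex ion is 3−.
Ligand charges: 2×iodo (-1 each), 2×cyano (-1 each), 2×nitrato (-1 each); total -6. So Ru + (-6) = 3−, giving Ru = +3.
Ligands are named alphabetically: cyano before iodo before nitrato.
The complex ion is anionic, so ruthenium takes the -ate form ruthenate(III).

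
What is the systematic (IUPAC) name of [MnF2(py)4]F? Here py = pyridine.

The 1 fluoride counter-ion carries a total charge of -1, so each complex ion is 1+.
Ligand charges: 2×fluoro (-1 each), 4×pyridine (neutral); total -2. So Mn + (-2) = 1+, giving Mn = +3.
Ligands are named alphabetically: fluoro before pyridine.

difluorotetrakis(pyridine)manganese(III) fluoride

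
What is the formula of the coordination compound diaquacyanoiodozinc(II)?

[Zn(CN)(H2O)2I]

Ligands: 1 iodo (I, -1), 2 aqua (H2O, neutral), 1 cyano (CN, -1). Ligand charge sum = -2.
With Zn in oxidation state +2, the complex ion is [Zn...].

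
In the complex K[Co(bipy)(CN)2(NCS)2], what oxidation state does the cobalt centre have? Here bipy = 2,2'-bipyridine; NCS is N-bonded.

1 potassium outside the brackets (+1 each) → the complex ion is 1−.
Ligand charges: 1×bipy neutral; 2×CN = -2; 2×NCS = -2; sum -4.
Co + (-4) = 1− ⇒ Co is +3.

+3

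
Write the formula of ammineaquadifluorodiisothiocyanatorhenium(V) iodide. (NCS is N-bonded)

Ligands: 1 ammine (NH3, neutral), 1 aqua (H2O, neutral), 2 fluoro (F, -1), 2 isothiocyanato (NCS, -1). Ligand charge sum = -4.
Charge balance with iodide (-1) requires 1 complex ion per 1 iodide.

[ReF2(H2O)(NCS)2(NH3)]I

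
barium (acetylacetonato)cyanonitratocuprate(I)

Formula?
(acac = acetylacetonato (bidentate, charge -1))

Ba[Cu(acac)(CN)(NO3)]

Ligands: 1 nitrato (NO3, -1), 1 cyano (CN, -1), 1 acetylacetonato (acac, -1). Ligand charge sum = -3.
Charge balance with barium (+2) requires 1 complex ion per 1 barium.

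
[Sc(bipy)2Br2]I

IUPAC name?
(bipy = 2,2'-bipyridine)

bis(2,2'-bipyridine)dibromoscandium(III) iodide

The 1 iodide counter-ion carries a total charge of -1, so each complex ion is 1+.
Ligand charges: 2×2,2'-bipyridine (neutral), 2×bromo (-1 each); total -2. So Sc + (-2) = 1+, giving Sc = +3.
Ligands are named alphabetically: bipyridine before bromo.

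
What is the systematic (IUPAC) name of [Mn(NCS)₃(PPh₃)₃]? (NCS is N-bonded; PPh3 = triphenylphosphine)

There is no counter-ion, so the complex is neutral overall.
Ligand charges: 3×isothiocyanato (-1 each), 3×triphenylphosphine (neutral); total -3. So Mn + (-3) = 0, giving Mn = +3.
Ligands are named alphabetically: isothiocyanato before triphenylphosphine.

triisothiocyanatotris(triphenylphosphine)manganese(III)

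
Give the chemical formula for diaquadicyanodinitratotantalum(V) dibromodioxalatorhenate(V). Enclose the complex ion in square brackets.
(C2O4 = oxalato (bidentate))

[Ta(CN)2(H2O)2(NO3)2][ReBr2(C2O4)2]

Cation [Ta…]: ligand charges -4, Ta(V) ⇒ ion charge 1+.
Anion [Re…]: ligand charges -6, Re(V) ⇒ ion charge 1−.
One 1+ cation balances one 1− anion.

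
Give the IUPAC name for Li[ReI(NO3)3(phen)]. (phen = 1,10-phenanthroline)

The 1 lithium counter-ion carries a total charge of +1, so each complex ion is 1−.
Ligand charges: 1×1,10-phenanthroline (neutral), 3×nitrato (-1 each), 1×iodo (-1 each); total -4. So Re + (-4) = 1−, giving Re = +3.
The complex ion is anionic, so rhenium takes the -ate form rhenate(III).

lithium iodotrinitrato(1,10-phenanthroline)rhenate(III)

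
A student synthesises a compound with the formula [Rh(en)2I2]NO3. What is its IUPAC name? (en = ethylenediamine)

bis(ethylenediamine)diiodorhodium(III) nitrate

The 1 nitrate counter-ion carries a total charge of -1, so each complex ion is 1+.
Ligand charges: 2×ethylenediamine (neutral), 2×iodo (-1 each); total -2. So Rh + (-2) = 1+, giving Rh = +3.
Ligands are named alphabetically: ethylenediamine before iodo.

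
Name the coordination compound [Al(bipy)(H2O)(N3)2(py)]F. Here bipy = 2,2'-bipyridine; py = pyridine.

aquadiazido(2,2'-bipyridine)(pyridine)aluminium(III) fluoride

The 1 fluoride counter-ion carries a total charge of -1, so each complex ion is 1+.
Ligand charges: 1×2,2'-bipyridine (neutral), 2×azido (-1 each), 1×aqua (neutral), 1×pyridine (neutral); total -2. So Al + (-2) = 1+, giving Al = +3.
Ligands are named alphabetically: aqua before azido before bipyridine before pyridine.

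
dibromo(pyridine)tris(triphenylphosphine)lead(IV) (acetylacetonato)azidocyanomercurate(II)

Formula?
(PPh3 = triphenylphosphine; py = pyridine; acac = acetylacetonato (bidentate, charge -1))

Cation [Pb…]: ligand charges -2, Pb(IV) ⇒ ion charge 2+.
Anion [Hg…]: ligand charges -3, Hg(II) ⇒ ion charge 1−.

[PbBr2(PPh3)3(py)][Hg(acac)(CN)(N3)]2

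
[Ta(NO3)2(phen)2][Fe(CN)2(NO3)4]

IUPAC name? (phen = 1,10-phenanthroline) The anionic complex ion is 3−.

dinitratobis(1,10-phenanthroline)tantalum(V) dicyanotetranitratoferrate(III)

Both ions are complex: the cation is named first with the plain metal name, the anion second with the -ate form; each ion's ligands are alphabetised independently.
The complex anion is given as 3−; its ligand charges sum to -6, so Fe = +3.
A 1:1 salt means the cation carries the equal and opposite charge, 3+.
Cation: ligand charges sum to -2; for the ion to be 3+, Ta = +5.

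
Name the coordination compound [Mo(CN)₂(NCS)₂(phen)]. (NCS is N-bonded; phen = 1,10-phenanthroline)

There is no counter-ion, so the complex is neutral overall.
Ligand charges: 2×cyano (-1 each), 2×isothiocyanato (-1 each), 1×1,10-phenanthroline (neutral); total -4. So Mo + (-4) = 0, giving Mo = +4.
Ligands are named alphabetically: cyano before isothiocyanato before phenanthroline.

dicyanodiisothiocyanato(1,10-phenanthroline)molybdenum(IV)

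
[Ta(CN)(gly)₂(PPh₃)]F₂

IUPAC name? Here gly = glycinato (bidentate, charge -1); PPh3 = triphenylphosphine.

cyanobis(glycinato)(triphenylphosphine)tantalum(V) fluoride

The 2 fluoride counter-ions carry a total charge of -2, so each complex ion is 2+.
Ligand charges: 2×glycinato (-1 each), 1×cyano (-1 each), 1×triphenylphosphine (neutral); total -3. So Ta + (-3) = 2+, giving Ta = +5.
Ligands are named alphabetically: cyano before glycinato before triphenylphosphine.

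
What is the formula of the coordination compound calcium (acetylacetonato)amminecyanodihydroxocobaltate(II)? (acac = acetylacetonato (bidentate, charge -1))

Ca[Co(acac)(CN)(NH3)(OH)2]

Ligands: 2 hydroxo (OH, -1), 1 cyano (CN, -1), 1 ammine (NH3, neutral), 1 acetylacetonato (acac, -1). Ligand charge sum = -4.
Charge balance with calcium (+2) requires 1 complex ion per 1 calcium.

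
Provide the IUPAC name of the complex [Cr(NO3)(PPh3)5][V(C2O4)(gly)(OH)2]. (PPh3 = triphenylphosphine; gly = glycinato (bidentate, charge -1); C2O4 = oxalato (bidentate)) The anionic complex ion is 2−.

nitratopentakis(triphenylphosphine)chromium(III) (glycinato)dihydroxooxalatovanadate(III)

Both ions are complex: the cation is named first with the plain metal name, the anion second with the -ate form; each ion's ligands are alphabetised independently.
The complex anion is given as 2−; its ligand charges sum to -5, so V = +3.
A 1:1 salt means the cation carries the equal and opposite charge, 2+.
Cation: ligand charges sum to -1; for the ion to be 2+, Cr = +3.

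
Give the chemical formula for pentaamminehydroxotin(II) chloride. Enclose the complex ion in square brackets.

[Sn(NH3)5(OH)]Cl

Ligands: 1 hydroxo (OH, -1), 5 ammine (NH3, neutral). Ligand charge sum = -1.
Charge balance with chloride (-1) requires 1 complex ion per 1 chloride.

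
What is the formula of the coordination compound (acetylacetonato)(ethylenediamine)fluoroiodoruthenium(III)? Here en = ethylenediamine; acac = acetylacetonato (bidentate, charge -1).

Ligands: 1 ethylenediamine (en, neutral), 1 fluoro (F, -1), 1 iodo (I, -1), 1 acetylacetonato (acac, -1). Ligand charge sum = -3.
With Ru in oxidation state +3, the complex ion is [Ru...].

[Ru(acac)(en)FI]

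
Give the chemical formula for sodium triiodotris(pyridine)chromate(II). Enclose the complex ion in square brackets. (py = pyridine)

Na[CrI3(py)3]

Ligands: 3 pyridine (py, neutral), 3 iodo (I, -1). Ligand charge sum = -3.
Charge balance with sodium (+1) requires 1 complex ion per 1 sodium.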